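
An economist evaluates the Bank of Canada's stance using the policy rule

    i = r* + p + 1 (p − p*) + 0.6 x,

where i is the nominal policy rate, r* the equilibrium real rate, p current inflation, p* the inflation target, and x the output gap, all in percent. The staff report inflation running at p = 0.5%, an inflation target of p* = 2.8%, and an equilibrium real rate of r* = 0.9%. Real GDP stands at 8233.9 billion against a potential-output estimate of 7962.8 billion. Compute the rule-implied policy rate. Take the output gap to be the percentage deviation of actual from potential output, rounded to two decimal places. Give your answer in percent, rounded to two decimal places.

1.14%

Output gap = 100 × (8233.9 − 7962.8) / 7962.8 = 3.40%.
i = 0.90 + 0.50 + 1 × (0.50 − 2.80) + 0.6 × 3.40
   = 0.90 + 0.5 − 2.3 + 2.04 = 1.14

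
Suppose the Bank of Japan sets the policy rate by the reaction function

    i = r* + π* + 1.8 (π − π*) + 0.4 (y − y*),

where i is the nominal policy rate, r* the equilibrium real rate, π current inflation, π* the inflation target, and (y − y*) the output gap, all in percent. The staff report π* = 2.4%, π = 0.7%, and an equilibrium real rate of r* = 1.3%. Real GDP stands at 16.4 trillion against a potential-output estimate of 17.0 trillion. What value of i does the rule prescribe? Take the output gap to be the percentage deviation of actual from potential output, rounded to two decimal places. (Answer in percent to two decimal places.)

-0.77%

Output gap = 100 × (16.4 − 17.0) / 17.0 = -3.53%.
i = 1.30 + 2.40 + 1.8 × (0.70 − 2.40) + 0.4 × (-3.53)
   = 1.30 + 2.4 − 3.06 − 1.412 = -0.77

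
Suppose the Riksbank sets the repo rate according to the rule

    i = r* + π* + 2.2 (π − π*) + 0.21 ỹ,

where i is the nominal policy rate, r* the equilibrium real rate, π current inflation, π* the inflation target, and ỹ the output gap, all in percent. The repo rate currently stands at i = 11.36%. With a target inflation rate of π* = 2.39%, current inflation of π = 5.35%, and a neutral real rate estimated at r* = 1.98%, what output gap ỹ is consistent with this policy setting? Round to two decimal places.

2.28%

0.21 ỹ = 11.36 − 1.98 − 2.39 − 2.2 × (5.35 − 2.39) = 0.478
ỹ = 0.478 / 0.21 = 2.28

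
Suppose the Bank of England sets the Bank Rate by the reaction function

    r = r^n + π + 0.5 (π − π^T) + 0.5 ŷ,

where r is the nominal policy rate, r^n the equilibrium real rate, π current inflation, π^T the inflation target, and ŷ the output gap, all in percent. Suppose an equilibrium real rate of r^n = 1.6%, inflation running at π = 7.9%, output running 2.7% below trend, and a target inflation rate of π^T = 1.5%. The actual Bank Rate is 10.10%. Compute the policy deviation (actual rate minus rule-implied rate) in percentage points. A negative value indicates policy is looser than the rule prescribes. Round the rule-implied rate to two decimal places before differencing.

Output 2.7% below potential → ŷ = -2.7.
r = 1.6 + 7.9 + 0.5 × (7.9 − 1.5) + 0.5 × (-2.7)
   = 1.6 + 7.9 + 3.2 − 1.35 = 11.35
Deviation = 10.10 − 11.35 = -1.25 pp.

-1.25 pp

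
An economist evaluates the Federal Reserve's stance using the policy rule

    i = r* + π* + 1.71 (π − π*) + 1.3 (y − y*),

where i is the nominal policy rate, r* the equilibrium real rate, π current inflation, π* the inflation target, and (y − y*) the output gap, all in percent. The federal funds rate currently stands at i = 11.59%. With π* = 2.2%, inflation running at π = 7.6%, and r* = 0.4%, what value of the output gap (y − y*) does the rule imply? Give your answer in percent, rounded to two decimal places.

-0.19%

1.3 (y − y*) = 11.59 − 0.4 − 2.2 − 1.71 × (7.6 − 2.2) = -0.244
(y − y*) = -0.244 / 1.3 = -0.19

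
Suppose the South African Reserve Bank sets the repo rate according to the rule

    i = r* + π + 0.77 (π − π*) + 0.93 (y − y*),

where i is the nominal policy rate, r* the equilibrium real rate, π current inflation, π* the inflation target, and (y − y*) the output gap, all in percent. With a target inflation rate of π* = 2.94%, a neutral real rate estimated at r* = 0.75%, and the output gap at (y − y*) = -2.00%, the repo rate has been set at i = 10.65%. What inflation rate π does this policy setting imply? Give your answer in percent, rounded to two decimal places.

Collecting π: i = r* + (1 + 0.77) π − 0.77 π* + 0.93 (y − y*)
1.77 π = 10.65 − 0.75 + 0.77 × 2.94 − 0.93 × (-2.00) = 14.0238
π = 14.0238 / 1.77 = 7.92

7.92%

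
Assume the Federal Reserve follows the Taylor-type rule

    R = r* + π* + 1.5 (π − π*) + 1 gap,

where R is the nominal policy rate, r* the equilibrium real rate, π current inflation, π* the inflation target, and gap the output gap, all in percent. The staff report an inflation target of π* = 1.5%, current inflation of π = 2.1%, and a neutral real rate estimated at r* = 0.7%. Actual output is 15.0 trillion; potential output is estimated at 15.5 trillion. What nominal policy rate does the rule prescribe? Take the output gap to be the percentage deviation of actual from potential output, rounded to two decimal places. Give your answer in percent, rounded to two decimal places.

-0.13%

Output gap = 100 × (15.0 − 15.5) / 15.5 = -3.23%.
R = 0.70 + 1.50 + 1.5 × (2.10 − 1.50) + 1 × (-3.23)
   = 0.70 + 1.5 + 0.9 − 3.23 = -0.13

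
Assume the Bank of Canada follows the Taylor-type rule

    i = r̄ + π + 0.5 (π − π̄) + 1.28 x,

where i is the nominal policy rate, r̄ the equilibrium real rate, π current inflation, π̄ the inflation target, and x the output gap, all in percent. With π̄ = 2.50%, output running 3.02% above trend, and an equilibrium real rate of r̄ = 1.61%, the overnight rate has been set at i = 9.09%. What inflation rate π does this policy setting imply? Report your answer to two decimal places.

Output 3.02% above potential → x = 3.02.
Collecting π: i = r̄ + (1 + 0.5) π − 0.5 π̄ + 1.28 x
1.5 π = 9.09 − 1.61 + 0.5 × 2.50 − 1.28 × 3.02 = 4.8644
π = 4.8644 / 1.5 = 3.24

3.24%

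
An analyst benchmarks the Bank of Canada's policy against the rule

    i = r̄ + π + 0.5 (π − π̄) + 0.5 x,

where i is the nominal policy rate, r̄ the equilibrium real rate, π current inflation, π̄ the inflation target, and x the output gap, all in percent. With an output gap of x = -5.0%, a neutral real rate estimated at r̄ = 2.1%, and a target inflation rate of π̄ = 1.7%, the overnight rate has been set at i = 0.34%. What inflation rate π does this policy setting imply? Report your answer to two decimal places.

Collecting π: i = r̄ + (1 + 0.5) π − 0.5 π̄ + 0.5 x
1.5 π = 0.34 − 2.1 + 0.5 × 1.7 − 0.5 × (-5.0) = 1.59
π = 1.59 / 1.5 = 1.06

1.06%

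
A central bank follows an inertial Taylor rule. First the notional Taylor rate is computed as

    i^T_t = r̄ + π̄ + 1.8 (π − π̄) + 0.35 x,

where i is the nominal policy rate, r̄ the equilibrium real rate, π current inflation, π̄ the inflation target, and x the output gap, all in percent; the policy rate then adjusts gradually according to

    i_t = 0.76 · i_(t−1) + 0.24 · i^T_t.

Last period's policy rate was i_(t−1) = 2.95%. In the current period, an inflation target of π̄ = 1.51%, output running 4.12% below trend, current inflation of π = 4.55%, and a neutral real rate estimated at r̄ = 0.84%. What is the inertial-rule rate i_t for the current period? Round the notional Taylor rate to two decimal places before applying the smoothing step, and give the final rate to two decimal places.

3.77%

Output 4.12% below potential → x = -4.12.
i^T_t = 0.84 + 1.51 + 1.8 × (4.55 − 1.51) + 0.35 × (-4.12)
   = 0.84 + 1.51 + 5.472 − 1.442 = 6.38
i_t = 0.76 × 2.95 + 0.24 × 6.38 = 2.242 + 1.5312 = 3.77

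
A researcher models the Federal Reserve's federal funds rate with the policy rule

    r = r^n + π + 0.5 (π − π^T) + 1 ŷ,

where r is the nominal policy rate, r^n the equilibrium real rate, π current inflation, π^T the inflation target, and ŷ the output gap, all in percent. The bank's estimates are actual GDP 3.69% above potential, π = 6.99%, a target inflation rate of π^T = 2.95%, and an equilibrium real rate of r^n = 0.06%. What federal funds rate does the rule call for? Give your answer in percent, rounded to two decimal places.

Output 3.69% above potential → ŷ = 3.69.
r = 0.06 + 6.99 + 0.5 × (6.99 − 2.95) + 1 × 3.69
   = 0.06 + 6.99 + 2.02 + 3.69 = 12.76

12.76%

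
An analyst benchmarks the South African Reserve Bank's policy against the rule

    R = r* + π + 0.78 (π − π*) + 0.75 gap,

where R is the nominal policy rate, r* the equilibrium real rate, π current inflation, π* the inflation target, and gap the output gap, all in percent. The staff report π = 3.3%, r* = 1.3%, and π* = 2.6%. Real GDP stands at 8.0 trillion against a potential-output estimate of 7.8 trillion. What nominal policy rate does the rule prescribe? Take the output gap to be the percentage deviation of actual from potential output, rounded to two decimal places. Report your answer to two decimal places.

Output gap = 100 × (8.0 − 7.8) / 7.8 = 2.56%.
R = 1.30 + 3.30 + 0.78 × (3.30 − 2.60) + 0.75 × 2.56
   = 1.30 + 3.3 + 0.546 + 1.92 = 7.07

7.07%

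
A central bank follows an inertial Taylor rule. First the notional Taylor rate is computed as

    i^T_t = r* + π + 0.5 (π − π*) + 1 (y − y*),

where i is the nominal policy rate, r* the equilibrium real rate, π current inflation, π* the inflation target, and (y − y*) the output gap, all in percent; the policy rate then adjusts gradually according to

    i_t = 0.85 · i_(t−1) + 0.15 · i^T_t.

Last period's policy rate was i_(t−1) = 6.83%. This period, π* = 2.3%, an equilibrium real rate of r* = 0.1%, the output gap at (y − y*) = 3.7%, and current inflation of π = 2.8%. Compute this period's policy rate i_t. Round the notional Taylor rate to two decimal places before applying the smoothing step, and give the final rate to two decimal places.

6.83%

i^T_t = 0.1 + 2.8 + 0.5 × (2.8 − 2.3) + 1 × 3.7
   = 0.1 + 2.8 + 0.25 + 3.7 = 6.85
i_t = 0.85 × 6.83 + 0.15 × 6.85 = 5.8055 + 1.0275 = 6.83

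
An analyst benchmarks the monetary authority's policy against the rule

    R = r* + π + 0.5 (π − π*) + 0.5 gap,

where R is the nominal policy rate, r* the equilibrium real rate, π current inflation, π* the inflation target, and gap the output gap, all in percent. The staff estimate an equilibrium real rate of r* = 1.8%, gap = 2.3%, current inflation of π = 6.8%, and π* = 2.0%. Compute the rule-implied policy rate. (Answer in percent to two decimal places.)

R = 1.8 + 6.8 + 0.5 × (6.8 − 2.0) + 0.5 × 2.3
   = 1.8 + 6.8 + 2.4 + 1.15 = 12.15

12.15%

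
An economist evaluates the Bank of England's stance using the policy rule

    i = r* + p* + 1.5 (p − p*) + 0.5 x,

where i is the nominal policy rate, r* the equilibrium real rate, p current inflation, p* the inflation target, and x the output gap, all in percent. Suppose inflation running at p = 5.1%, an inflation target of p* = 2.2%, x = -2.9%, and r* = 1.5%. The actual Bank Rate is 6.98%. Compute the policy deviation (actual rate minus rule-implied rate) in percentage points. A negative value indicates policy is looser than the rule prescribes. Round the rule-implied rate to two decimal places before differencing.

i = 1.5 + 2.2 + 1.5 × (5.1 − 2.2) + 0.5 × (-2.9)
   = 1.5 + 2.2 + 4.35 − 1.45 = 6.60
Deviation = 6.98 − 6.60 = 0.38 pp.

0.38 pp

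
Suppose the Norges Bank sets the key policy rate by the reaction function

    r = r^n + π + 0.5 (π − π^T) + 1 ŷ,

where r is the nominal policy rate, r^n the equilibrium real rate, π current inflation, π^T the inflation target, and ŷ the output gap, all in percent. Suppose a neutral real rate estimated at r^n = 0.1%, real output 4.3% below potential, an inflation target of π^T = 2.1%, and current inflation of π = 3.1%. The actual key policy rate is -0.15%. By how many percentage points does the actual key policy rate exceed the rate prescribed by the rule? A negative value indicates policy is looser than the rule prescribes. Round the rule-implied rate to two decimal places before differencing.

Output 4.3% below potential → ŷ = -4.3.
r = 0.1 + 3.1 + 0.5 × (3.1 − 2.1) + 1 × (-4.3)
   = 0.1 + 3.1 + 0.5 − 4.3 = -0.60
Deviation = -0.15 − (-0.60) = 0.45 pp.

0.45 pp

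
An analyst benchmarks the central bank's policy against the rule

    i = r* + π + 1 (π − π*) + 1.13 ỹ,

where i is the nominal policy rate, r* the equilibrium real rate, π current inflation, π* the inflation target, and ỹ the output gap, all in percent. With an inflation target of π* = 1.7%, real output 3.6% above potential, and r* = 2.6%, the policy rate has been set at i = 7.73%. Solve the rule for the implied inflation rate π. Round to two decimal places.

1.38%

Output 3.6% above potential → ỹ = 3.6.
Collecting π: i = r* + (1 + 1) π − 1 π* + 1.13 ỹ
2 π = 7.73 − 2.6 + 1 × 1.7 − 1.13 × 3.6 = 2.762
π = 2.762 / 2 = 1.38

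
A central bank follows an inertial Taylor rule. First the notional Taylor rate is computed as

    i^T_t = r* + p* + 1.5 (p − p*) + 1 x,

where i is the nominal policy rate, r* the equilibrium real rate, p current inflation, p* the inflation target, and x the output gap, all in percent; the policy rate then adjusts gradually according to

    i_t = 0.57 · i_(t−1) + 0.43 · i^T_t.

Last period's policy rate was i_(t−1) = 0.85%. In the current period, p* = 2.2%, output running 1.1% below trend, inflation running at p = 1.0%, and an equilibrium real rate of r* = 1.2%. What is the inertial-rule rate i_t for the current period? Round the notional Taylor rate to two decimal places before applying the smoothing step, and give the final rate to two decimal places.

Output 1.1% below potential → x = -1.1.
i^T_t = 1.2 + 2.2 + 1.5 × (1.0 − 2.2) + 1 × (-1.1)
   = 1.2 + 2.2 − 1.8 − 1.1 = 0.50
i_t = 0.57 × 0.85 + 0.43 × 0.50 = 0.4845 + 0.215 = 0.70

0.70%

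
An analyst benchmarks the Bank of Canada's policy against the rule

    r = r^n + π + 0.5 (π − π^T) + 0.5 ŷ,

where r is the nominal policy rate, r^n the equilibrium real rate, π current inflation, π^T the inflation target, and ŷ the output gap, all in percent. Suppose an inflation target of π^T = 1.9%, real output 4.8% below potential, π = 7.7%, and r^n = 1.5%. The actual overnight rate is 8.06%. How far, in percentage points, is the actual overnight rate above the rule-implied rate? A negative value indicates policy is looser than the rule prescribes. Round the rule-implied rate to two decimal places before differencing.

Output 4.8% below potential → ŷ = -4.8.
r = 1.5 + 7.7 + 0.5 × (7.7 − 1.9) + 0.5 × (-4.8)
   = 1.5 + 7.7 + 2.9 − 2.4 = 9.70
Deviation = 8.06 − 9.70 = -1.64 pp.

-1.64 pp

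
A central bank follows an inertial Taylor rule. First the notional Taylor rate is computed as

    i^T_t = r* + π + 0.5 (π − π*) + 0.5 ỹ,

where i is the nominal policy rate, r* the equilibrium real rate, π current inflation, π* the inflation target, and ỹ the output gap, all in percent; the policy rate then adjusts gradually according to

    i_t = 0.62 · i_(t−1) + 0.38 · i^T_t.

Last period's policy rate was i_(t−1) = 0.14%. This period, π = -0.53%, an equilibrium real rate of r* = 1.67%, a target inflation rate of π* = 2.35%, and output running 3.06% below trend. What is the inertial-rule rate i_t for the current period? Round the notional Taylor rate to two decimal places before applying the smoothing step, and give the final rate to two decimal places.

-0.61%

Output 3.06% below potential → ỹ = -3.06.
i^T_t = 1.67 + (-0.53) + 0.5 × (-0.53 − 2.35) + 0.5 × (-3.06)
   = 1.67 − 0.53 − 1.44 − 1.53 = -1.83
i_t = 0.62 × 0.14 + 0.38 × (-1.83) = 0.0868 − 0.6954 = -0.61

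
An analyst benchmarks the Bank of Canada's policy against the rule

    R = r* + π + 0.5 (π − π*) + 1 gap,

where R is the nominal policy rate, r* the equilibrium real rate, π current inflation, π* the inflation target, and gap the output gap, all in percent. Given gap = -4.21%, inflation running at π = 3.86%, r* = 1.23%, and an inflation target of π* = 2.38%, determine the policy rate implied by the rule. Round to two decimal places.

1.62%

R = 1.23 + 3.86 + 0.5 × (3.86 − 2.38) + 1 × (-4.21)
   = 1.23 + 3.86 + 0.74 − 4.21 = 1.62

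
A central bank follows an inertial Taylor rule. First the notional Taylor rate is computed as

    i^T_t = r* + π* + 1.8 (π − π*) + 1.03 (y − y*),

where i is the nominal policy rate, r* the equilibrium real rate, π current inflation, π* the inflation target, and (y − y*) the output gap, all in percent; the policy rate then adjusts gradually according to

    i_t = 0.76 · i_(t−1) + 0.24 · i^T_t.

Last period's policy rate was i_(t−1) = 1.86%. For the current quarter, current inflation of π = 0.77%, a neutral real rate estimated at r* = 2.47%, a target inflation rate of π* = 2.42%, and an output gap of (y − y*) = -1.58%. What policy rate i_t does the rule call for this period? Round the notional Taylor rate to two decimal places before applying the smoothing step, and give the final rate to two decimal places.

i^T_t = 2.47 + 2.42 + 1.8 × (0.77 − 2.42) + 1.03 × (-1.58)
   = 2.47 + 2.42 − 2.97 − 1.6274 = 0.29
i_t = 0.76 × 1.86 + 0.24 × 0.29 = 1.4136 + 0.0696 = 1.48

1.48%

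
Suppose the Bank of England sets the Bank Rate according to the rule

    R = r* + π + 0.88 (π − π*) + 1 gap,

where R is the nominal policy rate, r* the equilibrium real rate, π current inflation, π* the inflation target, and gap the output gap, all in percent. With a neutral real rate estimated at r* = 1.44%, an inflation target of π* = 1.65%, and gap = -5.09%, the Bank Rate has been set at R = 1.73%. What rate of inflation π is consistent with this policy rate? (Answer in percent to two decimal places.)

Collecting π: R = r* + (1 + 0.88) π − 0.88 π* + 1 gap
1.88 π = 1.73 − 1.44 + 0.88 × 1.65 − 1 × (-5.09) = 6.832
π = 6.832 / 1.88 = 3.63

3.63%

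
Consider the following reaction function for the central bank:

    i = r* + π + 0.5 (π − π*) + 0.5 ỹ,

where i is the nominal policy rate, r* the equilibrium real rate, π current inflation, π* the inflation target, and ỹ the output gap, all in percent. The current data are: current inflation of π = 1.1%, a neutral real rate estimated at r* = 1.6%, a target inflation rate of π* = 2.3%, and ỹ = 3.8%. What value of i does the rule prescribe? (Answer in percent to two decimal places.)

i = 1.6 + 1.1 + 0.5 × (1.1 − 2.3) + 0.5 × 3.8
   = 1.6 + 1.1 − 0.6 + 1.9 = 4.00

4.00%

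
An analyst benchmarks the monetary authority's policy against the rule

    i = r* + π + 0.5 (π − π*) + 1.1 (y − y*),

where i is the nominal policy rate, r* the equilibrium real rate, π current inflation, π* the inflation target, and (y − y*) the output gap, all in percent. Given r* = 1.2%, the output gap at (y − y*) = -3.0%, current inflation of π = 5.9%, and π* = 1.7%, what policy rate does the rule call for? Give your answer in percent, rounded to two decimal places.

5.90%

i = 1.2 + 5.9 + 0.5 × (5.9 − 1.7) + 1.1 × (-3.0)
   = 1.2 + 5.9 + 2.1 − 3.3 = 5.90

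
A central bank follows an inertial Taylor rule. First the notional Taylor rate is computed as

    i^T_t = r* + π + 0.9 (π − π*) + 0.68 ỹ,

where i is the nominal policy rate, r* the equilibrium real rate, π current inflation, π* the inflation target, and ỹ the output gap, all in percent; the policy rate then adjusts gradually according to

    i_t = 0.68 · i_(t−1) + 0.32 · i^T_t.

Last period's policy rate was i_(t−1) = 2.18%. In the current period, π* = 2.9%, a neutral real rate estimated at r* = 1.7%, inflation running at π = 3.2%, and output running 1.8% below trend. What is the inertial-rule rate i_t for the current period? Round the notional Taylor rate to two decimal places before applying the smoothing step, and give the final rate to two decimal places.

2.75%

Output 1.8% below potential → ỹ = -1.8.
i^T_t = 1.7 + 3.2 + 0.9 × (3.2 − 2.9) + 0.68 × (-1.8)
   = 1.7 + 3.2 + 0.27 − 1.224 = 3.95
i_t = 0.68 × 2.18 + 0.32 × 3.95 = 1.4824 + 1.264 = 2.75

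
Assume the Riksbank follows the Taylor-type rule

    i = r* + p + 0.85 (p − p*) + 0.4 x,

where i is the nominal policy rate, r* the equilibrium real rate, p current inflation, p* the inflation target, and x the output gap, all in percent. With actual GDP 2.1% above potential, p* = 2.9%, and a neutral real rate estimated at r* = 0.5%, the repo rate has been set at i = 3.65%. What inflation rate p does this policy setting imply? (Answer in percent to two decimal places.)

Output 2.1% above potential → x = 2.1.
Collecting p: i = r* + (1 + 0.85) p − 0.85 p* + 0.4 x
1.85 p = 3.65 − 0.5 + 0.85 × 2.9 − 0.4 × 2.1 = 4.775
p = 4.775 / 1.85 = 2.58

2.58%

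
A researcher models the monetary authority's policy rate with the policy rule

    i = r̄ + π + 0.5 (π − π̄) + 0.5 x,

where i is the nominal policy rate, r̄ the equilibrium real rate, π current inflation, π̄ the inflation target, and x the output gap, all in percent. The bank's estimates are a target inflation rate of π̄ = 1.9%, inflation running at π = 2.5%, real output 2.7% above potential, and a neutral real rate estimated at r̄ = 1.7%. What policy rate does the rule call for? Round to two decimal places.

Output 2.7% above potential → x = 2.7.
i = 1.7 + 2.5 + 0.5 × (2.5 − 1.9) + 0.5 × 2.7
   = 1.7 + 2.5 + 0.3 + 1.35 = 5.85

5.85%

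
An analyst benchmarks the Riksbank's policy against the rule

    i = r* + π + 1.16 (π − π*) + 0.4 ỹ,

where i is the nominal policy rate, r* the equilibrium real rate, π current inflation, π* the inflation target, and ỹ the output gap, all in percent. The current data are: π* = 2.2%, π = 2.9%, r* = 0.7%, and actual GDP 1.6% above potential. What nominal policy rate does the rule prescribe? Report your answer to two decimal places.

5.05%

Output 1.6% above potential → ỹ = 1.6.
i = 0.7 + 2.9 + 1.16 × (2.9 − 2.2) + 0.4 × 1.6
   = 0.7 + 2.9 + 0.812 + 0.64 = 5.05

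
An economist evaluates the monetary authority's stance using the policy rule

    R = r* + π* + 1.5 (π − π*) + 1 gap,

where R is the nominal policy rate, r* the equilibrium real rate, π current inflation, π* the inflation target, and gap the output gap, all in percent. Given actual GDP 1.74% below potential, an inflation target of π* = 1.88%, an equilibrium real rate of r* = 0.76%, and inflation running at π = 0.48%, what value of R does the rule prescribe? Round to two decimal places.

-1.20%

Output 1.74% below potential → gap = -1.74.
R = 0.76 + 1.88 + 1.5 × (0.48 − 1.88) + 1 × (-1.74)
   = 0.76 + 1.88 − 2.1 − 1.74 = -1.20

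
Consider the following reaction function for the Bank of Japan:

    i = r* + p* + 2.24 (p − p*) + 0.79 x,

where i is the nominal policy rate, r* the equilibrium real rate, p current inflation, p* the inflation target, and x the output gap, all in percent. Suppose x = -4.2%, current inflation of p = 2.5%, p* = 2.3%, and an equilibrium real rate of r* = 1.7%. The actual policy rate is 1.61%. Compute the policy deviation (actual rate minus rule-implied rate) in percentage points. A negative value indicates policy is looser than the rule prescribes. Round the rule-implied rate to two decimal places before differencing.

i = 1.7 + 2.3 + 2.24 × (2.5 − 2.3) + 0.79 × (-4.2)
   = 1.7 + 2.3 + 0.448 − 3.318 = 1.13
Deviation = 1.61 − 1.13 = 0.48 pp.

0.48 pp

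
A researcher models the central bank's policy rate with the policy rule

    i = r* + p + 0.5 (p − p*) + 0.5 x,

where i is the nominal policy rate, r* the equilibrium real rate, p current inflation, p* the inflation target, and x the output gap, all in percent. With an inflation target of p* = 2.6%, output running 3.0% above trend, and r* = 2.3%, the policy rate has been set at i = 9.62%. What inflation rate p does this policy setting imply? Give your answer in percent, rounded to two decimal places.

Output 3.0% above potential → x = 3.0.
Collecting p: i = r* + (1 + 0.5) p − 0.5 p* + 0.5 x
1.5 p = 9.62 − 2.3 + 0.5 × 2.6 − 0.5 × 3.0 = 7.12
p = 7.12 / 1.5 = 4.75

4.75%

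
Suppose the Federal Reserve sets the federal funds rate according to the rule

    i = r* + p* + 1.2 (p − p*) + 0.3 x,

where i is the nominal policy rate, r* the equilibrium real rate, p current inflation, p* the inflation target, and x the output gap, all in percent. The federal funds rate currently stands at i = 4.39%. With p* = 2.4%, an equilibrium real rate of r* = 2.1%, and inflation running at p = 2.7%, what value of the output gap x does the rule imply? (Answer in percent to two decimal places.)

0.3 x = 4.39 − 2.1 − 2.4 − 1.2 × (2.7 − 2.4) = -0.47
x = -0.47 / 0.3 = -1.57

-1.57%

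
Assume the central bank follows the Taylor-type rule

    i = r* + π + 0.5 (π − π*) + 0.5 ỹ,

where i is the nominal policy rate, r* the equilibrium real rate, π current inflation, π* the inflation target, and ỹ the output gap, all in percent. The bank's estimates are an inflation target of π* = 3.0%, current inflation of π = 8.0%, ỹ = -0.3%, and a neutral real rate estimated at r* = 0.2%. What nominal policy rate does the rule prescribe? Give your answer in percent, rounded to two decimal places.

10.55%

i = 0.2 + 8.0 + 0.5 × (8.0 − 3.0) + 0.5 × (-0.3)
   = 0.2 + 8 + 2.5 − 0.15 = 10.55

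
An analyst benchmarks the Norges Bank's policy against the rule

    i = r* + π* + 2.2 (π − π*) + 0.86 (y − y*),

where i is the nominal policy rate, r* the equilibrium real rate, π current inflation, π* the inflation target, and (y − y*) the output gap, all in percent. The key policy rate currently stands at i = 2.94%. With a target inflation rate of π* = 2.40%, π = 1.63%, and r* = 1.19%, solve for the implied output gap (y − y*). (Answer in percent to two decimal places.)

1.21%

0.86 (y − y*) = 2.94 − 1.19 − 2.40 − 2.2 × (1.63 − 2.40) = 1.044
(y − y*) = 1.044 / 0.86 = 1.21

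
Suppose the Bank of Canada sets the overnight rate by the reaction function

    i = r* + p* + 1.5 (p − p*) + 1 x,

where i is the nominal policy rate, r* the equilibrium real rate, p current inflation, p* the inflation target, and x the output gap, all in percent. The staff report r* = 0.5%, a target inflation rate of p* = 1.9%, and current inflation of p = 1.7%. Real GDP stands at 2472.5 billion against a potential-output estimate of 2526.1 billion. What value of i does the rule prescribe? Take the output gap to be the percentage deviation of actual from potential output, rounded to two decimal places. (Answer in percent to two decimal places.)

Output gap = 100 × (2472.5 − 2526.1) / 2526.1 = -2.12%.
i = 0.50 + 1.90 + 1.5 × (1.70 − 1.90) + 1 × (-2.12)
   = 0.50 + 1.9 − 0.3 − 2.12 = -0.02

-0.02%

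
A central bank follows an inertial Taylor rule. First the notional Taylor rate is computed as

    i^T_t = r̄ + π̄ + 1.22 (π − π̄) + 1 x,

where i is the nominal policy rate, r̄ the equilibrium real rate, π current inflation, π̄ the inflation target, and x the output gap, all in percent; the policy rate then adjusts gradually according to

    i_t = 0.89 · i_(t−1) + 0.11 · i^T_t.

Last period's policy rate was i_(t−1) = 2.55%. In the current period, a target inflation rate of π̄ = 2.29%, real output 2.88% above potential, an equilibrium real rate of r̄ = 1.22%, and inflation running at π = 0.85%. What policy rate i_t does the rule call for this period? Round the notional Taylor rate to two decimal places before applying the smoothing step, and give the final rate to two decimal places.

Output 2.88% above potential → x = 2.88.
i^T_t = 1.22 + 2.29 + 1.22 × (0.85 − 2.29) + 1 × 2.88
   = 1.22 + 2.29 − 1.7568 + 2.88 = 4.63
i_t = 0.89 × 2.55 + 0.11 × 4.63 = 2.2695 + 0.5093 = 2.78

2.78%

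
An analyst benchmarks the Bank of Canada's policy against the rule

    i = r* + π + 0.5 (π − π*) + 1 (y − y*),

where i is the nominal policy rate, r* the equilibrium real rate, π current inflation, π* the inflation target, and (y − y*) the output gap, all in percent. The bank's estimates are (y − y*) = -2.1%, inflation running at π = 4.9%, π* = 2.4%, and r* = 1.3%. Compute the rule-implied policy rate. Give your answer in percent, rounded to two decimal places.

i = 1.3 + 4.9 + 0.5 × (4.9 − 2.4) + 1 × (-2.1)
   = 1.3 + 4.9 + 1.25 − 2.1 = 5.35

5.35%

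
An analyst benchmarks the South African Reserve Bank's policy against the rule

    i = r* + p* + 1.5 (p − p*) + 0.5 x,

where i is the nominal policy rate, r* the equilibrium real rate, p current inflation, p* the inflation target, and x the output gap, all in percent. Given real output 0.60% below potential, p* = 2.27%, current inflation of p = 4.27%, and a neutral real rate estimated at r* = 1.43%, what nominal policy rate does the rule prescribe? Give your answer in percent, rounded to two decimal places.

6.40%

Output 0.60% below potential → x = -0.60.
i = 1.43 + 2.27 + 1.5 × (4.27 − 2.27) + 0.5 × (-0.60)
   = 1.43 + 2.27 + 3 − 0.3 = 6.40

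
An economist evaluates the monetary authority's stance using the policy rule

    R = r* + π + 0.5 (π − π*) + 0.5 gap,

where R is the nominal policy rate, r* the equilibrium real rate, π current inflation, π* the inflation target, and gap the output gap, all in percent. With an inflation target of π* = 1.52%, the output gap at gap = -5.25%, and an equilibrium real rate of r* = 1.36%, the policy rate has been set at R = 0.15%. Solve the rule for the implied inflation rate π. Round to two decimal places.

Collecting π: R = r* + (1 + 0.5) π − 0.5 π* + 0.5 gap
1.5 π = 0.15 − 1.36 + 0.5 × 1.52 − 0.5 × (-5.25) = 2.175
π = 2.175 / 1.5 = 1.45

1.45%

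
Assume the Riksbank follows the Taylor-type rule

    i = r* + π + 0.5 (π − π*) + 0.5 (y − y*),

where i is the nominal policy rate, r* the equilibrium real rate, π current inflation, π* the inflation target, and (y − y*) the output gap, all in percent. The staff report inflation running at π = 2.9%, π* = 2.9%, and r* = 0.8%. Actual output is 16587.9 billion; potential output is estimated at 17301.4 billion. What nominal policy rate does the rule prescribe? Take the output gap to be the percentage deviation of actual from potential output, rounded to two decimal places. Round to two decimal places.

1.64%

Output gap = 100 × (16587.9 − 17301.4) / 17301.4 = -4.12%.
i = 0.80 + 2.90 + 0.5 × (2.90 − 2.90) + 0.5 × (-4.12)
   = 0.80 + 2.9 + 0 − 2.06 = 1.64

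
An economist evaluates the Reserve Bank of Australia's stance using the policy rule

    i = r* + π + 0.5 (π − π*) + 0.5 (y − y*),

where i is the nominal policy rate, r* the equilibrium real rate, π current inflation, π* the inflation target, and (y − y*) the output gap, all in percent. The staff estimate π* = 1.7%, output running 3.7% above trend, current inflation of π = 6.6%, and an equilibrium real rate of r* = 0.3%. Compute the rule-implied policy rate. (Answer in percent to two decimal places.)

11.20%

Output 3.7% above potential → (y − y*) = 3.7.
i = 0.3 + 6.6 + 0.5 × (6.6 − 1.7) + 0.5 × 3.7
   = 0.3 + 6.6 + 2.45 + 1.85 = 11.20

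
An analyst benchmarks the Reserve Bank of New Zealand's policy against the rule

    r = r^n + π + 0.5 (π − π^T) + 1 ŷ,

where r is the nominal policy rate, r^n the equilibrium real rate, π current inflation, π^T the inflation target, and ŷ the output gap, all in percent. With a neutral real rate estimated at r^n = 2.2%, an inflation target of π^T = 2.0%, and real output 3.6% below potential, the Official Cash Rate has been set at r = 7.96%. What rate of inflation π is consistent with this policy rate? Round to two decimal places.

6.91%

Output 3.6% below potential → ŷ = -3.6.
Collecting π: r = r^n + (1 + 0.5) π − 0.5 π^T + 1 ŷ
1.5 π = 7.96 − 2.2 + 0.5 × 2.0 − 1 × (-3.6) = 10.36
π = 10.36 / 1.5 = 6.91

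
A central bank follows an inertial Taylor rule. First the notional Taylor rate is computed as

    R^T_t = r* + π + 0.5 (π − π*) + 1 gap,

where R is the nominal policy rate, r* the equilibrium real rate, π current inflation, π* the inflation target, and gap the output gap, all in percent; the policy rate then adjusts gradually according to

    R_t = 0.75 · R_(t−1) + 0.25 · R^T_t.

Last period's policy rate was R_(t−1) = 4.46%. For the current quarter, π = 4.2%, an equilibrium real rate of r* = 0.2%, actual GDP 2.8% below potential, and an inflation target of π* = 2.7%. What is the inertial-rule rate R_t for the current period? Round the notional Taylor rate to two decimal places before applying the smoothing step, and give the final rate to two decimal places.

3.93%

Output 2.8% below potential → gap = -2.8.
R^T_t = 0.2 + 4.2 + 0.5 × (4.2 − 2.7) + 1 × (-2.8)
   = 0.2 + 4.2 + 0.75 − 2.8 = 2.35
R_t = 0.75 × 4.46 + 0.25 × 2.35 = 3.345 + 0.5875 = 3.93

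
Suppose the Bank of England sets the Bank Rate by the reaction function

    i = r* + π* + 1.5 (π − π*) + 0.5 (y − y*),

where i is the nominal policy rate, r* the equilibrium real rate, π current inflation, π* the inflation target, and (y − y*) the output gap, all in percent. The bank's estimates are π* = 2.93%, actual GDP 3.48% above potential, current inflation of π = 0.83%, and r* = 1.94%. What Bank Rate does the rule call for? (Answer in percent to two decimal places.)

3.46%

Output 3.48% above potential → (y − y*) = 3.48.
i = 1.94 + 2.93 + 1.5 × (0.83 − 2.93) + 0.5 × 3.48
   = 1.94 + 2.93 − 3.15 + 1.74 = 3.46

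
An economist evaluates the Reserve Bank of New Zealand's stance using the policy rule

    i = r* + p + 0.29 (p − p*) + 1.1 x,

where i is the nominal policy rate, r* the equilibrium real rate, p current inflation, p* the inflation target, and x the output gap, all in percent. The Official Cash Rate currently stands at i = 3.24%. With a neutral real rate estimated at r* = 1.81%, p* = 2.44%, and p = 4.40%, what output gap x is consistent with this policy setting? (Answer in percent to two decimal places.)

-3.22%

1.1 x = 3.24 − 1.81 − 4.40 − 0.29 × (4.40 − 2.44) = -3.5384
x = -3.5384 / 1.1 = -3.22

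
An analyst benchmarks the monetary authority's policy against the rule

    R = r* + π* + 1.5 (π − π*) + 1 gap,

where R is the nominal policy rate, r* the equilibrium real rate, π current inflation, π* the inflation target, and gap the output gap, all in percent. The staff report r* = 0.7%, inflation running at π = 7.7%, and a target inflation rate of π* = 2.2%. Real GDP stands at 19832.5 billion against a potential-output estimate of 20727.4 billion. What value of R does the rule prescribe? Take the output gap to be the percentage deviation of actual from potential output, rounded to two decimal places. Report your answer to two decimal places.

6.83%

Output gap = 100 × (19832.5 − 20727.4) / 20727.4 = -4.32%.
R = 0.70 + 2.20 + 1.5 × (7.70 − 2.20) + 1 × (-4.32)
   = 0.70 + 2.2 + 8.25 − 4.32 = 6.83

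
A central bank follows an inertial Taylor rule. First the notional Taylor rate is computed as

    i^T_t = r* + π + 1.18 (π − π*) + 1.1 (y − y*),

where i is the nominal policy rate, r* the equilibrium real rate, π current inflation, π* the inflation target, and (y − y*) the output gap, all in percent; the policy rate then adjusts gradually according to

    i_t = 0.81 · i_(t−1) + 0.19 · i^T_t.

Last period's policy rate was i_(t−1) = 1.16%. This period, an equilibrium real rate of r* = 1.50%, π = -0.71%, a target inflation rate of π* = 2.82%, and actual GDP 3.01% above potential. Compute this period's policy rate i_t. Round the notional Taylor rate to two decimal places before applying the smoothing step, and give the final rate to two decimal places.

Output 3.01% above potential → (y − y*) = 3.01.
i^T_t = 1.50 + (-0.71) + 1.18 × (-0.71 − 2.82) + 1.1 × 3.01
   = 1.50 − 0.71 − 4.1654 + 3.311 = -0.06
i_t = 0.81 × 1.16 + 0.19 × (-0.06) = 0.9396 − 0.0114 = 0.93

0.93%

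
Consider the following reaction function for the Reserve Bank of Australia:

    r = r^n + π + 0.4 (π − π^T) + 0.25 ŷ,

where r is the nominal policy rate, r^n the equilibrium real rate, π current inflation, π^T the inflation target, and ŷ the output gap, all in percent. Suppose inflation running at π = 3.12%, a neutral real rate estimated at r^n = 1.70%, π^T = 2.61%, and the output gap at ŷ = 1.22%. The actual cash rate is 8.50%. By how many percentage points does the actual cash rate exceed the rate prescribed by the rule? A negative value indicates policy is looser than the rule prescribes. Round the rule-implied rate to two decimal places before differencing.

r = 1.70 + 3.12 + 0.4 × (3.12 − 2.61) + 0.25 × 1.22
   = 1.70 + 3.12 + 0.204 + 0.305 = 5.33
Deviation = 8.50 − 5.33 = 3.17 pp.

3.17 pp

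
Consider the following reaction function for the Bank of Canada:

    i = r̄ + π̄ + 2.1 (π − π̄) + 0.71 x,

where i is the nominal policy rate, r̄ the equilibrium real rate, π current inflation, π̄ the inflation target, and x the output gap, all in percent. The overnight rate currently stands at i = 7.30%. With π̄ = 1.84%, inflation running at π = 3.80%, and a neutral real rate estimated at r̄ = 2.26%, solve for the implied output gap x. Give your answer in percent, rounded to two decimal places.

-1.29%

0.71 x = 7.30 − 2.26 − 1.84 − 2.1 × (3.80 − 1.84) = -0.916
x = -0.916 / 0.71 = -1.29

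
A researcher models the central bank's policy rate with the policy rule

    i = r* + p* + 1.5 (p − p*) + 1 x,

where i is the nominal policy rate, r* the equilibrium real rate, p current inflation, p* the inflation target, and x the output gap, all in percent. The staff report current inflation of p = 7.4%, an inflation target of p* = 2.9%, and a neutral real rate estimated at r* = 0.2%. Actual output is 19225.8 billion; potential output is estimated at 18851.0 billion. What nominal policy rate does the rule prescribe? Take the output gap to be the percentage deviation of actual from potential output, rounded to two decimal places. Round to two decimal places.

11.84%

Output gap = 100 × (19225.8 − 18851.0) / 18851.0 = 1.99%.
i = 0.20 + 2.90 + 1.5 × (7.40 − 2.90) + 1 × 1.99
   = 0.20 + 2.9 + 6.75 + 1.99 = 11.84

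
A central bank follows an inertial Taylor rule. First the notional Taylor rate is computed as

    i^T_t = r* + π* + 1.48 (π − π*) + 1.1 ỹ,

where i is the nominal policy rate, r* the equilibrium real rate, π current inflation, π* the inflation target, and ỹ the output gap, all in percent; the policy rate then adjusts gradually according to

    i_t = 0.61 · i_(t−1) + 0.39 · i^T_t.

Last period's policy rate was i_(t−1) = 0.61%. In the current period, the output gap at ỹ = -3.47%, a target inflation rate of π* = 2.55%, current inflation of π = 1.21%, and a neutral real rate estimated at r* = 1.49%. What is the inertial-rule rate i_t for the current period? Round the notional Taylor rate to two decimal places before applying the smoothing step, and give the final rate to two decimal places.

i^T_t = 1.49 + 2.55 + 1.48 × (1.21 − 2.55) + 1.1 × (-3.47)
   = 1.49 + 2.55 − 1.9832 − 3.817 = -1.76
i_t = 0.61 × 0.61 + 0.39 × (-1.76) = 0.3721 − 0.6864 = -0.31

-0.31%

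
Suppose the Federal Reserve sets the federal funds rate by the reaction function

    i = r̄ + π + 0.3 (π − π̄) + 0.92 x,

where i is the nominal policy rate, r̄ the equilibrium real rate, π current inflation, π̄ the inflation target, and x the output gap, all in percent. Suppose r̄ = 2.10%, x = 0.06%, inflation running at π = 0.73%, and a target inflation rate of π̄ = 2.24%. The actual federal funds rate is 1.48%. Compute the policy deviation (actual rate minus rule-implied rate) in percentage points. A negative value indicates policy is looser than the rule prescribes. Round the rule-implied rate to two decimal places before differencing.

i = 2.10 + 0.73 + 0.3 × (0.73 − 2.24) + 0.92 × 0.06
   = 2.10 + 0.73 − 0.453 + 0.0552 = 2.43
Deviation = 1.48 − 2.43 = -0.95 pp.

-0.95 pp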